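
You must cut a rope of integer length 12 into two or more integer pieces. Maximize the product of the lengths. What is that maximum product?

81

Define P[k] = max over 1≤i<k of i · max(k−i, P[k−i]); the inner max lets the remainder stay uncut if that's better.
P[2] = 1·max(1,0) = 1·1 = 1
P[3] = max(1·2, 2·1) = 2
P[4] = max(1·3, 2·2, 3·1) = 4
P[5] = max(1·4, 2·3, 3·2, 4·1) = 6
P[6] = max(1·6, 2·4, 3·3, 4·2, 5·1) = 9
P[7] = max(1·9, 2·6, 3·4, 4·3, 5·2, 6·1) = 12
P[8] = max(1·12, 2·9, 3·6, …, 6·2, 7·1) = 18
P[9] = max(1·18, 2·12, 3·9, …, 7·2, 8·1) = 27
P[10] = max(1·27, 2·18, 3·12, …, 8·2, 9·1) = 36
P[11] = max(1·36, 2·27, 3·18, …, 9·2, 10·1) = 54
P[12] = max(1·54, 2·36, 3·27, …, 10·2, 11·1) = 81
One optimal split: 3 + 3 + 3 + 3; product 3·3·3·3 = 81.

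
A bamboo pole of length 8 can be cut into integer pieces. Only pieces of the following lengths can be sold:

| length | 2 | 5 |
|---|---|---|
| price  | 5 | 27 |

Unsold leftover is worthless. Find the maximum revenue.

Consider every possible first cut. r[k] is the best of p[i]+r[k−i] over all sellable i≤k.
r[1] = 0
r[2] = 5
r[3] = 5
r[4] = 10  (first piece 2, then r[2]=5)
r[5] = max(5+5, 27+0) = 27
r[6] = max(5+10, 27+0) = 27
r[7] = max(5+27, 27+5) = 32
r[8] = max(5+27, 27+5) = 32
One optimal cutting: pieces 5 + 2 with 1 foot of scrap → $32.

32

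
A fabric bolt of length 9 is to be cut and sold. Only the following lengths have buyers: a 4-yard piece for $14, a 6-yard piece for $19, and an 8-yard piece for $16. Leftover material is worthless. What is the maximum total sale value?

28

Build f[k] bottom-up: f[k] = max over allowed piece i of (p[i] + f[k−i]).
f[1] = 0
f[2] = 0
f[3] = 0
f[4] = 14
f[5] = 14
f[6] = max(14+0, 19+0) = 19
f[7] = max(14+0, 19+0) = 19
f[8] = max(14+14, 19+0, 16+0) = 28
f[9] = max(14+14, 19+0, 16+0) = 28
One optimal cutting: pieces 4 + 4 with 1 yard of scrap → $28.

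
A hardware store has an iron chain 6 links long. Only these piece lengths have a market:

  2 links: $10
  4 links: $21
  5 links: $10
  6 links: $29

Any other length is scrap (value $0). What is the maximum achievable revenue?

Build f[k] bottom-up: f[k] = max over allowed piece i of (p[i] + f[k−i]).
f[1] = 0
f[2] = 10
f[3] = 10
f[4] = max(10+10, 21+0) = 21
f[5] = max(10+10, 21+0, 10+0) = 21
f[6] = max(10+21, 21+10, 10+0, 29+0) = 31
One optimal cutting: 4 + 2 → $31.

31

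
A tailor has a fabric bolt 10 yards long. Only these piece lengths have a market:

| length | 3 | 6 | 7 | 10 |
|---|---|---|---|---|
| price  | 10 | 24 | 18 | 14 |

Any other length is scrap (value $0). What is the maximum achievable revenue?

Build best[k] bottom-up: best[k] = max over allowed piece i of (p[i] + best[k−i]).
best[1] = 0
best[2] = 0
best[3] = 10
best[4] = 10
best[5] = 10
best[6] = max(10+10, 24+0) = 24
best[7] = max(10+10, 24+0, 18+0) = 24
best[8] = max(10+10, 24+0, 18+0) = 24
best[9] = max(10+24, 24+10, 18+0) = 34
best[10] = max(10+24, 24+10, 18+10, 14+0) = 34
One optimal cutting: pieces 6 + 3 with 1 yard of scrap → $34.

34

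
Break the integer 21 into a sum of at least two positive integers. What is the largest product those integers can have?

Define m[k] = max over 1≤i<k of i · max(k−i, m[k−i]); the inner max lets the remainder stay uncut if that's better.
m[2] = 1×max(1,0) = 1×1 = 1
m[3] = 1×max(2,1) = 1×2 = 2
m[4] = 2×max(2,1) = 2×2 = 4
m[5] = 2×max(3,2) = 2×3 = 6
m[6] = 3×max(3,2) = 3×3 = 9
m[7] = 2×max(5,6) = 2×6 = 12
m[8] = 2×max(6,9) = 2×9 = 18
m[9] = 3×max(6,9) = 3×9 = 27
m[10] = 2×max(8,18) = 2×18 = 36
m[11] = 2×max(9,27) = 2×27 = 54
m[12] = 3×max(9,27) = 3×27 = 81
m[13] = 2×max(11,54) = 2×54 = 108
m[14] = 2×max(12,81) = 2×81 = 162
m[15] = 3×max(12,81) = 3×81 = 243
m[16] = 2×max(14,162) = 2×162 = 324
m[17] = 2×max(15,243) = 2×243 = 486
m[18] = 3×max(15,243) = 3×243 = 729
m[19] = 2×max(17,486) = 2×486 = 972
m[20] = 2×max(18,729) = 2×729 = 1458
m[21] = 3×max(18,729) = 3×729 = 2187
One optimal split: 3 + 3 + 3 + 3 + 3 + 3 + 3; product 3×3×3×3×3×3×3 = 2187.

2187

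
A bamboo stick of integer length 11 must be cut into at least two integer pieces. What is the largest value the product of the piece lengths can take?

Fill P[k] for k=2..11: at each k try every first piece i and multiply by the better of (k−i) uncut or P[k−i].
P[2] = 1×max(1,0) = 1×1 = 1
P[3] = max(1×2, 2×1) = 2
P[4] = max(1×3, 2×2, 3×1) = 4
P[5] = max(1×4, 2×3, 3×2, 4×1) = 6
P[6] = max(1×6, 2×4, 3×3, 4×2, 5×1) = 9
P[7] = max(1×9, 2×6, 3×4, 4×3, 5×2, 6×1) = 12
P[8] = max(1×12, 2×9, 3×6, …, 6×2, 7×1) = 18
P[9] = max(1×18, 2×12, 3×9, …, 7×2, 8×1) = 27
P[10] = max(1×27, 2×18, 3×12, …, 8×2, 9×1) = 36
P[11] = max(1×36, 2×27, 3×18, …, 9×2, 10×1) = 54
One optimal split: 3 + 3 + 3 + 2; product 3×3×3×2 = 54.

54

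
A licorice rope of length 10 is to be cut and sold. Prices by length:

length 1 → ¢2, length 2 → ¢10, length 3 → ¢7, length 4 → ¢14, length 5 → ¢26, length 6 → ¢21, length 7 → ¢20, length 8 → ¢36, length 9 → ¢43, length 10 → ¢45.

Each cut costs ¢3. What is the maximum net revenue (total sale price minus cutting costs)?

49

Let r[k] be the best obtainable value from length k. For each k, try every first piece i and keep the best of price[i] + r[k−i] minus the 3 cut fee when i<k.
r[1] = 2
r[2] = 10
r[3] = 9  (first piece 1, then r[2]=10)
r[4] = 17  (first piece 2, then r[2]=10)
r[5] = 26
r[6] = 25  (first piece 1, then r[5]=26)
r[7] = 33  (first piece 2, then r[5]=26)
r[8] = 36
r[9] = 43
r[10] = 49  (first piece 5, then r[5]=26)
One optimal plan: pieces 5 + 5 (1 cut) → ¢52 − ¢3 = ¢49.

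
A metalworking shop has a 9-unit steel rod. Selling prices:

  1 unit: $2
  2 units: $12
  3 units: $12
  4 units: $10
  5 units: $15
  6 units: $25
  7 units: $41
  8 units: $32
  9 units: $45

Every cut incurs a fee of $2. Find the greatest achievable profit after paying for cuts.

Let v[k] be the best obtainable value from length k. For each k, try every first piece i and keep the best of price[i] + v[k−i] minus the 2 cut fee when i<k.
v[1] = 2
v[2] = max(2+2-2, 12+0) = 12
v[3] = max(2+12-2, 12+2-2, 12+0) = 12
v[4] = max(2+12-2, 12+12-2, 12+2-2, 10+0) = 22
v[5] = max(2+22-2, 12+12-2, 12+12-2, 10+2-2, 15+0) = 22
v[6] = max(2+22-2, 12+22-2, 12+12-2, 10+12-2, 15+2-2, 25+0) = 32
v[7] = max(2+32-2, 12+22-2, 12+22-2, …, 25+2-2, 41+0) = 41
v[8] = max(2+41-2, 12+32-2, 12+22-2, …, 41+2-2, 32+0) = 42
v[9] = max(2+42-2, 12+41-2, 12+32-2, …, 32+2-2, 45+0) = 51
One optimal plan: pieces 7 + 2 (1 cut) → $53 − $2 = $51.

51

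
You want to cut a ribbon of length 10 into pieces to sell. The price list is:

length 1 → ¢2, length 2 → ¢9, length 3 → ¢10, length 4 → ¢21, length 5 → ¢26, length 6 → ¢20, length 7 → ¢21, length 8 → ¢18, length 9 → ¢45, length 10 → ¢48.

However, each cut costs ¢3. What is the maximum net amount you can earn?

Build r[k] bottom-up: r[k] = max over allowed piece i of (p[i] + r[k−i]) − 3 per cut.
r[1] = 2
r[2] = 9
r[3] = 10
r[4] = 21
r[5] = 26
r[6] = 27  (first piece 2, then r[4]=21)
r[7] = 32  (first piece 2, then r[5]=26)
r[8] = 39  (first piece 4, then r[4]=21)
r[9] = 45
r[10] = 49  (first piece 5, then r[5]=26)
One optimal plan: pieces 5 + 5 (1 cut) → ¢52 − ¢3 = ¢49.

49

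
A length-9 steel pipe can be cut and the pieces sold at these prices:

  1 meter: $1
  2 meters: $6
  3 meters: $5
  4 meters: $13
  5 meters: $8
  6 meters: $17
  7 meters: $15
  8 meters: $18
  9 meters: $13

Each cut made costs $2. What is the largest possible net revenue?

Consider every possible first cut. net[k] is the best of p[i]+net[k−i] over all sellable i≤k, charging 2 whenever i<k.
net[1] = 1
net[2] = 6
net[3] = 5  (first piece 1, then net[2]=6)
net[4] = 13
net[5] = 12  (first piece 1, then net[4]=13)
net[6] = 17  (first piece 2, then net[4]=13)
net[7] = 16  (first piece 1, then net[6]=17)
net[8] = 24  (first piece 4, then net[4]=13)
net[9] = 23  (first piece 1, then net[8]=24)
One optimal plan: pieces 4 + 4 + 1 (2 cuts) → $27 − $4 = $23.

23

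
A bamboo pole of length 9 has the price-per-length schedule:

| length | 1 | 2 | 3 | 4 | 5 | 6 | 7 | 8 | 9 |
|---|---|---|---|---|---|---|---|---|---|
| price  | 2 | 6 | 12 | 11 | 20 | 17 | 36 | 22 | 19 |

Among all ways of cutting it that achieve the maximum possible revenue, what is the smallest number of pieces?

Let r[k] be the best obtainable value from length k. For each k, try every first piece i and keep the best of price[i] + r[k−i].
r[1] = 2
r[2] = 6
r[3] = 12
r[4] = 14  (first piece 1, then r[3]=12)
r[5] = 20
r[6] = 24  (first piece 3, then r[3]=12)
r[7] = 36
r[8] = 38  (first piece 1, then r[7]=36)
r[9] = 42  (first piece 2, then r[7]=36)
Maximum revenue is $42.
Now minimize piece count subject to staying optimal: for each k, pieces[k] = 1 + min over i with p[i]+r[k−i]=r[k] of pieces[k−i].
pieces[6] = 2
pieces[7] = 1
pieces[8] = 2
pieces[9] = 2

2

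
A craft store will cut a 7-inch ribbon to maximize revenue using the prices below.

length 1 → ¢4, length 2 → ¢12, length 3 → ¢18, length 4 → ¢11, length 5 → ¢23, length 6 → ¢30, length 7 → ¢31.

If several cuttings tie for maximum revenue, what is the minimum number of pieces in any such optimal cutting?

Let r[k] be the best obtainable value from length k. For each k, try every first piece i and keep the best of price[i] + r[k−i].
r[1] = 4
r[2] = 12
r[3] = 18
r[4] = 24  (first piece 2, then r[2]=12)
r[5] = 30  (first piece 2, then r[3]=18)
r[6] = 36  (first piece 2, then r[4]=24)
r[7] = 42  (first piece 2, then r[5]=30)
Maximum revenue is ¢42.
Now minimize piece count subject to staying optimal: for each k, pieces[k] = 1 + min over i with p[i]+r[k−i]=r[k] of pieces[k−i].
pieces[4] = 2
pieces[5] = 2
pieces[6] = 2
pieces[7] = 3

3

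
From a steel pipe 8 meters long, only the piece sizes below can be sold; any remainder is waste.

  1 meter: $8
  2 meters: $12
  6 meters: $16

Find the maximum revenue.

64

Let f[k] be the best obtainable value from length k. For each k, try every first piece i and keep the best of price[i] + f[k−i].
f[1] = 8
f[2] = 16  (first piece 1, then f[1]=8)
f[3] = 24  (first piece 1, then f[2]=16)
f[4] = 32  (first piece 1, then f[3]=24)
f[5] = 40  (first piece 1, then f[4]=32)
f[6] = 48  (first piece 1, then f[5]=40)
f[7] = 56  (first piece 1, then f[6]=48)
f[8] = 64  (first piece 1, then f[7]=56)
One optimal cutting: 1 + 1 + 1 + 1 + 1 + 1 + 1 + 1 → $64.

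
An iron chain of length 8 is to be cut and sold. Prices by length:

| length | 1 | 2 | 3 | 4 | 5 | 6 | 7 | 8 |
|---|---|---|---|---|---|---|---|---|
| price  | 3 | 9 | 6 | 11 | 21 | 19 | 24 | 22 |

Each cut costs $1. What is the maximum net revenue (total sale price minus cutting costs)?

Build net[k] bottom-up: net[k] = max over allowed piece i of (p[i] + net[k−i]) − 1 per cut.
net[1] = 3
net[2] = max(3+3-1, 9+0) = 9
net[3] = max(3+9-1, 9+3-1, 6+0) = 11
net[4] = max(3+11-1, 9+9-1, 6+3-1, 11+0) = 17
net[5] = max(3+17-1, 9+11-1, 6+9-1, 11+3-1, 21+0) = 21
net[6] = max(3+21-1, 9+17-1, 6+11-1, 11+9-1, 21+3-1, 19+0) = 25
net[7] = max(3+25-1, 9+21-1, 6+17-1, …, 19+3-1, 24+0) = 29
net[8] = max(3+29-1, 9+25-1, 6+21-1, …, 24+3-1, 22+0) = 33
One optimal plan: pieces 2 + 2 + 2 + 2 (3 cuts) → $36 − $3 = $33.

33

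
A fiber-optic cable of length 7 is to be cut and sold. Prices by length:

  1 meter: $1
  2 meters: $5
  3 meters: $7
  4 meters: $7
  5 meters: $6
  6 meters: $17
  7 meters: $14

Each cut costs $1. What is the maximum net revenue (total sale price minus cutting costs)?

17

Build r[k] bottom-up: r[k] = max over allowed piece i of (p[i] + r[k−i]) − 1 per cut.
r[1] = 1
r[2] = max(1+1-1, 5+0) = 5
r[3] = max(1+5-1, 5+1-1, 7+0) = 7
r[4] = max(1+7-1, 5+5-1, 7+1-1, 7+0) = 9
r[5] = max(1+9-1, 5+7-1, 7+5-1, 7+1-1, 6+0) = 11
r[6] = max(1+11-1, 5+9-1, 7+7-1, 7+5-1, 6+1-1, 17+0) = 17
r[7] = max(1+17-1, 5+11-1, 7+9-1, …, 17+1-1, 14+0) = 17
One optimal plan: pieces 6 + 1 (1 cut) → $18 − $1 = $17.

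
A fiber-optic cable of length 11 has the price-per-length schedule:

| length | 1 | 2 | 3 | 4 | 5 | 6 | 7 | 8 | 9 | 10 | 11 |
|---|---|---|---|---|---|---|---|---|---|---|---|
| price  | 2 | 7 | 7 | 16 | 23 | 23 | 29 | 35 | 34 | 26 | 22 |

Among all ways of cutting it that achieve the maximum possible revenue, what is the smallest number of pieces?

3

Let r[k] be the best obtainable value from length k. For each k, try every first piece i and keep the best of price[i] + r[k−i].
r[1] = 2
r[2] = 7
r[3] = 9  (first piece 1, then r[2]=7)
r[4] = 16
r[5] = 23
r[6] = 25  (first piece 1, then r[5]=23)
r[7] = 30  (first piece 2, then r[5]=23)
r[8] = 35
r[9] = 39  (first piece 4, then r[5]=23)
r[10] = 46  (first piece 5, then r[5]=23)
r[11] = 48  (first piece 1, then r[10]=46)
Maximum revenue is $48.
Now minimize piece count subject to staying optimal: for each k, pieces[k] = 1 + min over i with p[i]+r[k−i]=r[k] of pieces[k−i].
pieces[8] = 1
pieces[9] = 2
pieces[10] = 2
pieces[11] = 3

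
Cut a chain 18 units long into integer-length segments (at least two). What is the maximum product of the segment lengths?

729

Define f[k] = max over 1≤i<k of i · max(k−i, f[k−i]); the inner max lets the remainder stay uncut if that's better.
Small cases: f[2]=1, f[3]=2, f[4]=4, f[5]=6, f[6]=9, f[7]=12, f[8]=18, f[9]=27, f[10]=36, f[11]=54, f[12]=81, f[13]=108.
f[14] = 2*max(12,81) = 2*81 = 162
f[15] = 3*max(12,81) = 3*81 = 243
f[16] = 2*max(14,162) = 2*162 = 324
f[17] = 2*max(15,243) = 2*243 = 486
f[18] = 3*max(15,243) = 3*243 = 729
One optimal split: 3 + 3 + 3 + 3 + 3 + 3; product 3*3*3*3*3*3 = 729.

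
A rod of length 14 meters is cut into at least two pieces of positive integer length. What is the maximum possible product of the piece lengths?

Fill P[k] for k=2..14: at each k try every first piece i and multiply by the better of (k−i) uncut or P[k−i].
Small cases: P[2]=1, P[3]=2, P[4]=4, P[5]=6, P[6]=9, P[7]=12, P[8]=18.
P[9] = 3*max(6,9) = 3*9 = 27
P[10] = 2*max(8,18) = 2*18 = 36
P[11] = 2*max(9,27) = 2*27 = 54
P[12] = 3*max(9,27) = 3*27 = 81
P[13] = 2*max(11,54) = 2*54 = 108
P[14] = 2*max(12,81) = 2*81 = 162
One optimal split: 3 + 3 + 3 + 3 + 2; product 3*3*3*3*2 = 162.

162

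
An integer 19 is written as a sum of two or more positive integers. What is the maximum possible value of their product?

Let prod[k] be the best product for length k (with at least one cut). For each first piece i, the rest contributes max(k−i, prod[k−i]).
prod[2] = 1·max(1,0) = 1·1 = 1
prod[3] = 1·max(2,1) = 1·2 = 2
prod[4] = 2·max(2,1) = 2·2 = 4
prod[5] = 2·max(3,2) = 2·3 = 6
prod[6] = 3·max(3,2) = 3·3 = 9
prod[7] = 2·max(5,6) = 2·6 = 12
prod[8] = 2·max(6,9) = 2·9 = 18
prod[9] = 3·max(6,9) = 3·9 = 27
prod[10] = 2·max(8,18) = 2·18 = 36
prod[11] = 2·max(9,27) = 2·27 = 54
prod[12] = 3·max(9,27) = 3·27 = 81
prod[13] = 2·max(11,54) = 2·54 = 108
prod[14] = 2·max(12,81) = 2·81 = 162
prod[15] = 3·max(12,81) = 3·81 = 243
prod[16] = 2·max(14,162) = 2·162 = 324
prod[17] = 2·max(15,243) = 2·243 = 486
prod[18] = 3·max(15,243) = 3·243 = 729
prod[19] = 2·max(17,486) = 2·486 = 972
One optimal split: 3 + 3 + 3 + 3 + 3 + 2 + 2; product 3·3·3·3·3·2·2 = 972.

972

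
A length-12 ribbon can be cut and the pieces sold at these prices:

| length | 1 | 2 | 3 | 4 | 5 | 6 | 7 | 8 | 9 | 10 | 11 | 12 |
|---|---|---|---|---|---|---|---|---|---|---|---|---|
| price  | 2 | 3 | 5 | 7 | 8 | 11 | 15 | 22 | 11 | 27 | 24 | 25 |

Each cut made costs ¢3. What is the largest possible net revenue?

27

Let v[k] be the best obtainable value from length k. For each k, try every first piece i and keep the best of price[i] + v[k−i] minus the 3 cut fee when i<k.
v[1] = 2
v[2] = max(2+2-3, 3+0) = 3
v[3] = max(2+3-3, 3+2-3, 5+0) = 5
v[4] = max(2+5-3, 3+3-3, 5+2-3, 7+0) = 7
v[5] = max(2+7-3, 3+5-3, 5+3-3, 7+2-3, 8+0) = 8
v[6] = max(2+8-3, 3+7-3, 5+5-3, 7+3-3, 8+2-3, 11+0) = 11
v[7] = max(2+11-3, 3+8-3, 5+7-3, …, 11+2-3, 15+0) = 15
v[8] = max(2+15-3, 3+11-3, 5+8-3, …, 15+2-3, 22+0) = 22
v[9] = max(2+22-3, 3+15-3, 5+11-3, …, 22+2-3, 11+0) = 21
v[10] = max(2+21-3, 3+22-3, 5+15-3, …, 11+2-3, 27+0) = 27
v[11] = max(2+27-3, 3+21-3, 5+22-3, …, 27+2-3, 24+0) = 26
v[12] = max(2+26-3, 3+27-3, 5+21-3, …, 24+2-3, 25+0) = 27
One optimal plan: pieces 10 + 2 (1 cut) → ¢30 − ¢3 = ¢27.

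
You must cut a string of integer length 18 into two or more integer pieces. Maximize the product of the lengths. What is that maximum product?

729

Define g[k] = max over 1≤i<k of i · max(k−i, g[k−i]); the inner max lets the remainder stay uncut if that's better.
g[2] = 1·max(1,0) = 1·1 = 1
g[3] = max(1·2, 2·1) = 2
g[4] = max(1·3, 2·2, 3·1) = 4
g[5] = max(1·4, 2·3, 3·2, 4·1) = 6
g[6] = max(1·6, 2·4, 3·3, 4·2, 5·1) = 9
g[7] = max(1·9, 2·6, 3·4, 4·3, 5·2, 6·1) = 12
g[8] = max(1·12, 2·9, 3·6, …, 6·2, 7·1) = 18
g[9] = max(1·18, 2·12, 3·9, …, 7·2, 8·1) = 27
g[10] = max(1·27, 2·18, 3·12, …, 8·2, 9·1) = 36
g[11] = max(1·36, 2·27, 3·18, …, 9·2, 10·1) = 54
g[12] = max(1·54, 2·36, 3·27, …, 10·2, 11·1) = 81
g[13] = max(1·81, 2·54, 3·36, …, 11·2, 12·1) = 108
g[14] = max(1·108, 2·81, 3·54, …, 12·2, 13·1) = 162
g[15] = max(1·162, 2·108, 3·81, …, 13·2, 14·1) = 243
g[16] = max(1·243, 2·162, 3·108, …, 14·2, 15·1) = 324
g[17] = max(1·324, 2·243, 3·162, …, 15·2, 16·1) = 486
g[18] = max(1·486, 2·324, 3·243, …, 16·2, 17·1) = 729
One optimal split: 3 + 3 + 3 + 3 + 3 + 3; product 3·3·3·3·3·3 = 729.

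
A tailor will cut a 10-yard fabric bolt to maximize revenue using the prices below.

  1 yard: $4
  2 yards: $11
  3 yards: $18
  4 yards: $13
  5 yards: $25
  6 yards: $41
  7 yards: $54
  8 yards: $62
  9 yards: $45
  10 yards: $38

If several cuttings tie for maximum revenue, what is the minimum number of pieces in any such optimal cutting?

2

Let r[k] be the best obtainable value from length k. For each k, try every first piece i and keep the best of price[i] + r[k−i].
r[1] = 4
r[2] = max(4+4, 11+0) = 11
r[3] = max(4+11, 11+4, 18+0) = 18
r[4] = max(4+18, 11+11, 18+4, 13+0) = 22
r[5] = max(4+22, 11+18, 18+11, 13+4, 25+0) = 29
r[6] = max(4+29, 11+22, 18+18, 13+11, 25+4, 41+0) = 41
r[7] = max(4+41, 11+29, 18+22, …, 41+4, 54+0) = 54
r[8] = max(4+54, 11+41, 18+29, …, 54+4, 62+0) = 62
r[9] = max(4+62, 11+54, 18+41, …, 62+4, 45+0) = 66
r[10] = max(4+66, 11+62, 18+54, …, 45+4, 38+0) = 73
Maximum revenue is $73.
Now minimize piece count subject to staying optimal: for each k, pieces[k] = 1 + min over i with p[i]+r[k−i]=r[k] of pieces[k−i].
pieces[7] = 1
pieces[8] = 1
pieces[9] = 2
pieces[10] = 2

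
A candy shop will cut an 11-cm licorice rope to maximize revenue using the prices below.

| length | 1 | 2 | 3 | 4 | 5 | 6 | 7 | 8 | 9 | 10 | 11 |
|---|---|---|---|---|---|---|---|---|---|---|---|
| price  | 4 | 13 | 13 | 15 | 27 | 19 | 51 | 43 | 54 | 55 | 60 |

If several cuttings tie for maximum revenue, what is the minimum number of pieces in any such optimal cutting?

Consider every possible first cut. r[k] is the best of p[i]+r[k−i] over all sellable i≤k.
r[1] = 4
r[2] = 13
r[3] = 17  (first piece 1, then r[2]=13)
r[4] = 26  (first piece 2, then r[2]=13)
r[5] = 30  (first piece 1, then r[4]=26)
r[6] = 39  (first piece 2, then r[4]=26)
r[7] = 51
r[8] = 55  (first piece 1, then r[7]=51)
r[9] = 64  (first piece 2, then r[7]=51)
r[10] = 68  (first piece 1, then r[9]=64)
r[11] = 77  (first piece 2, then r[9]=64)
Maximum revenue is ¢77.
Now minimize piece count subject to staying optimal: for each k, pieces[k] = 1 + min over i with p[i]+r[k−i]=r[k] of pieces[k−i].
pieces[8] = 2
pieces[9] = 2
pieces[10] = 3
pieces[11] = 3

3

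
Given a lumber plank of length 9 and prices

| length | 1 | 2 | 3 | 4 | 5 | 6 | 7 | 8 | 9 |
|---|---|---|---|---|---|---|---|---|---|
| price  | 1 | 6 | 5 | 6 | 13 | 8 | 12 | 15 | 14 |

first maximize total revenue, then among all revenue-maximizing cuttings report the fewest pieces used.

3

Let r[k] be the best obtainable value from length k. For each k, try every first piece i and keep the best of price[i] + r[k−i].
r[1] = 1
r[2] = 6
r[3] = 7  (first piece 1, then r[2]=6)
r[4] = 12  (first piece 2, then r[2]=6)
r[5] = 13  (first piece 1, then r[4]=12)
r[6] = 18  (first piece 2, then r[4]=12)
r[7] = 19  (first piece 1, then r[6]=18)
r[8] = 24  (first piece 2, then r[6]=18)
r[9] = 25  (first piece 1, then r[8]=24)
Maximum revenue is $25.
Now minimize piece count subject to staying optimal: for each k, pieces[k] = 1 + min over i with p[i]+r[k−i]=r[k] of pieces[k−i].
pieces[6] = 3
pieces[7] = 2
pieces[8] = 4
pieces[9] = 3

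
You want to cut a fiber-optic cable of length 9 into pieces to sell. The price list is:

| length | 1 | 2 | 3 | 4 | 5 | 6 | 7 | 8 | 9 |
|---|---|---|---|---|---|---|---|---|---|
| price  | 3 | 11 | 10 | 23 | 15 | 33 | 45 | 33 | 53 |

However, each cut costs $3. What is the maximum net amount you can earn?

Let net[k] be the best obtainable value from length k. For each k, try every first piece i and keep the best of price[i] + net[k−i] minus the 3 cut fee when i<k.
net[1] = 3
net[2] = max(3+3-3, 11+0) = 11
net[3] = max(3+11-3, 11+3-3, 10+0) = 11
net[4] = max(3+11-3, 11+11-3, 10+3-3, 23+0) = 23
net[5] = max(3+23-3, 11+11-3, 10+11-3, 23+3-3, 15+0) = 23
net[6] = max(3+23-3, 11+23-3, 10+11-3, 23+11-3, 15+3-3, 33+0) = 33
net[7] = max(3+33-3, 11+23-3, 10+23-3, …, 33+3-3, 45+0) = 45
net[8] = max(3+45-3, 11+33-3, 10+23-3, …, 45+3-3, 33+0) = 45
net[9] = max(3+45-3, 11+45-3, 10+33-3, …, 33+3-3, 53+0) = 53
One optimal plan: pieces 7 + 2 (1 cut) → $56 − $3 = $53.

53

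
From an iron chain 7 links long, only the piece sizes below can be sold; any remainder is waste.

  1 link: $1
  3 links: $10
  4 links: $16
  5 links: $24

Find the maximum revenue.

26

Build f[k] bottom-up: f[k] = max over allowed piece i of (p[i] + f[k−i]).
f[1] = 1
f[2] = 2  (first piece 1, then f[1]=1)
f[3] = 10
f[4] = 16
f[5] = 24
f[6] = 25  (first piece 1, then f[5]=24)
f[7] = 26  (first piece 1, then f[6]=25)
One optimal cutting: 5 + 1 + 1 → $26.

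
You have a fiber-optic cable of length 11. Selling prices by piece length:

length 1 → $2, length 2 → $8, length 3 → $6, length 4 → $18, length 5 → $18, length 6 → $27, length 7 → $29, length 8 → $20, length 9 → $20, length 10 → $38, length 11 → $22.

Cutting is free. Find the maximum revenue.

Let v[k] be the best obtainable value from length k. For each k, try every first piece i and keep the best of price[i] + v[k−i].
v[1] = 2
v[2] = 8
v[3] = 10  (first piece 1, then v[2]=8)
v[4] = 18
v[5] = 20  (first piece 1, then v[4]=18)
v[6] = 27
v[7] = 29  (first piece 1, then v[6]=27)
v[8] = 36  (first piece 4, then v[4]=18)
v[9] = 38  (first piece 1, then v[8]=36)
v[10] = 45  (first piece 4, then v[6]=27)
v[11] = 47  (first piece 1, then v[10]=45)
One optimal cutting: 6 + 4 + 1 → $27 + $18 + $2 = $47.

47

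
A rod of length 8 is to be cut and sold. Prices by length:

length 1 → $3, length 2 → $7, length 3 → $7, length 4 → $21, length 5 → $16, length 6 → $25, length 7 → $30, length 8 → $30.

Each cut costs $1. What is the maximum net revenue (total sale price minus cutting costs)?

Build r[k] bottom-up: r[k] = max over allowed piece i of (p[i] + r[k−i]) − 1 per cut.
r[1] = 3
r[2] = 7
r[3] = 9  (first piece 1, then r[2]=7)
r[4] = 21
r[5] = 23  (first piece 1, then r[4]=21)
r[6] = 27  (first piece 2, then r[4]=21)
r[7] = 30
r[8] = 41  (first piece 4, then r[4]=21)
One optimal plan: pieces 4 + 4 (1 cut) → $42 − $1 = $41.

41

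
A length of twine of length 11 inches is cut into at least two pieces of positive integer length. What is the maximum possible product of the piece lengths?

Let P[k] be the best product for length k (with at least one cut). For each first piece i, the rest contributes max(k−i, P[k−i]).
Small cases: P[2]=1, P[3]=2, P[4]=4, P[5]=6.
P[6] = 3×max(3,2) = 3×3 = 9
P[7] = 2×max(5,6) = 2×6 = 12
P[8] = 2×max(6,9) = 2×9 = 18
P[9] = 3×max(6,9) = 3×9 = 27
P[10] = 2×max(8,18) = 2×18 = 36
P[11] = 2×max(9,27) = 2×27 = 54
One optimal split: 3 + 3 + 3 + 2; product 3×3×3×2 = 54.

54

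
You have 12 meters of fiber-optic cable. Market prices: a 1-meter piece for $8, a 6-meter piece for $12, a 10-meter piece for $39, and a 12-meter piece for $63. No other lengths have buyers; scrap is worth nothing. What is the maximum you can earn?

96

Build f[k] bottom-up: f[k] = max over allowed piece i of (p[i] + f[k−i]).
f[1] = 8
f[2] = 16  (first piece 1, then f[1]=8)
f[3] = 24  (first piece 1, then f[2]=16)
f[4] = 32  (first piece 1, then f[3]=24)
f[5] = 40  (first piece 1, then f[4]=32)
f[6] = max(8+40, 12+0) = 48
f[7] = max(8+48, 12+8) = 56
f[8] = max(8+56, 12+16) = 64
f[9] = max(8+64, 12+24) = 72
f[10] = max(8+72, 12+32, 39+0) = 80
f[11] = max(8+80, 12+40, 39+8) = 88
f[12] = max(8+88, 12+48, 39+16, 63+0) = 96
One optimal cutting: 1 + 1 + 1 + 1 + 1 + 1 + 1 + 1 + 1 + 1 + 1 + 1 → $96.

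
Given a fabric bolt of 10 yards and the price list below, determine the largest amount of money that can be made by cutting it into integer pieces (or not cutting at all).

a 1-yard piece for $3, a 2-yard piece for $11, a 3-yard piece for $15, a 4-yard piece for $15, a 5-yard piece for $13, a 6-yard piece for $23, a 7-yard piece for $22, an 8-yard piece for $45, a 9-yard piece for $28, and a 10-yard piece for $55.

56

Let R[k] be the best obtainable value from length k. For each k, try every first piece i and keep the best of price[i] + R[k−i].
R[1] = 3
R[2] = 11
R[3] = 15
R[4] = 22  (first piece 2, then R[2]=11)
R[5] = 26  (first piece 2, then R[3]=15)
R[6] = 33  (first piece 2, then R[4]=22)
R[7] = 37  (first piece 2, then R[5]=26)
R[8] = 45
R[9] = 48  (first piece 1, then R[8]=45)
R[10] = 56  (first piece 2, then R[8]=45)
One optimal cutting: 8 + 2 → $45 + $11 = $56.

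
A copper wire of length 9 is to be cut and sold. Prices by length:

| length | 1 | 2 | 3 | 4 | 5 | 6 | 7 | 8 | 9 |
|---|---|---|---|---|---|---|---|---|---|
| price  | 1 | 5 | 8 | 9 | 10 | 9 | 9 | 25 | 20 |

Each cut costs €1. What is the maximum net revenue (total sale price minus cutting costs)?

Consider every possible first cut. net[k] is the best of p[i]+net[k−i] over all sellable i≤k, charging 1 whenever i<k.
net[1] = 1
net[2] = 5
net[3] = 8
net[4] = 9  (first piece 2, then net[2]=5)
net[5] = 12  (first piece 2, then net[3]=8)
net[6] = 15  (first piece 3, then net[3]=8)
net[7] = 16  (first piece 2, then net[5]=12)
net[8] = 25
net[9] = 25  (first piece 1, then net[8]=25)
One optimal plan: pieces 8 + 1 (1 cut) → €26 − €1 = €25.

25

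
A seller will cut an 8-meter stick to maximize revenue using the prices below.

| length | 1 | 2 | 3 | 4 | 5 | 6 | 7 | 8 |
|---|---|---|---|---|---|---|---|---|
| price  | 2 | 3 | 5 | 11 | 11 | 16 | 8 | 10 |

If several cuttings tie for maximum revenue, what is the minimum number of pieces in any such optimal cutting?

Build r[k] bottom-up: r[k] = max over allowed piece i of (p[i] + r[k−i]).
r[1] = 2
r[2] = 4  (first piece 1, then r[1]=2)
r[3] = 6  (first piece 1, then r[2]=4)
r[4] = 11
r[5] = 13  (first piece 1, then r[4]=11)
r[6] = 16
r[7] = 18  (first piece 1, then r[6]=16)
r[8] = 22  (first piece 4, then r[4]=11)
Maximum revenue is €22.
Now minimize piece count subject to staying optimal: for each k, pieces[k] = 1 + min over i with p[i]+r[k−i]=r[k] of pieces[k−i].
pieces[5] = 2
pieces[6] = 1
pieces[7] = 2
pieces[8] = 2

2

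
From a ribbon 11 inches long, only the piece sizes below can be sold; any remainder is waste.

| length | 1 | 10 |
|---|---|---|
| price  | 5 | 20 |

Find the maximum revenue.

55

Let best[k] be the best obtainable value from length k. For each k, try every first piece i and keep the best of price[i] + best[k−i].
best[1] = 5
best[2] = 10  (first piece 1, then best[1]=5)
best[3] = 15  (first piece 1, then best[2]=10)
best[4] = 20  (first piece 1, then best[3]=15)
best[5] = 25  (first piece 1, then best[4]=20)
best[6] = 30  (first piece 1, then best[5]=25)
best[7] = 35  (first piece 1, then best[6]=30)
best[8] = 40  (first piece 1, then best[7]=35)
best[9] = 45  (first piece 1, then best[8]=40)
best[10] = 50  (first piece 1, then best[9]=45)
best[11] = 55  (first piece 1, then best[10]=50)
One optimal cutting: 1 + 1 + 1 + 1 + 1 + 1 + 1 + 1 + 1 + 1 + 1 → ¢55.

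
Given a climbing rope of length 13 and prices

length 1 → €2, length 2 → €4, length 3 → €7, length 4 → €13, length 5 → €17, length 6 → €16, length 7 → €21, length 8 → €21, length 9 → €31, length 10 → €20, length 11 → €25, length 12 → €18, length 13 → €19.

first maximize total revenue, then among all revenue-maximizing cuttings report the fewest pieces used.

2

Let r[k] be the best obtainable value from length k. For each k, try every first piece i and keep the best of price[i] + r[k−i].
r[1] = 2
r[2] = max(2+2, 4+0) = 4
r[3] = max(2+4, 4+2, 7+0) = 7
r[4] = max(2+7, 4+4, 7+2, 13+0) = 13
r[5] = max(2+13, 4+7, 7+4, 13+2, 17+0) = 17
r[6] = max(2+17, 4+13, 7+7, 13+4, 17+2, 16+0) = 19
r[7] = max(2+19, 4+17, 7+13, …, 16+2, 21+0) = 21
r[8] = max(2+21, 4+19, 7+17, …, 21+2, 21+0) = 26
r[9] = max(2+26, 4+21, 7+19, …, 21+2, 31+0) = 31
r[10] = max(2+31, 4+26, 7+21, …, 31+2, 20+0) = 34
r[11] = max(2+34, 4+31, 7+26, …, 20+2, 25+0) = 36
r[12] = max(2+36, 4+34, 7+31, …, 25+2, 18+0) = 39
r[13] = max(2+39, 4+36, 7+34, …, 18+2, 19+0) = 44
Maximum revenue is €44.
Now minimize piece count subject to staying optimal: for each k, pieces[k] = 1 + min over i with p[i]+r[k−i]=r[k] of pieces[k−i].
pieces[10] = 2
pieces[11] = 3
pieces[12] = 3
pieces[13] = 2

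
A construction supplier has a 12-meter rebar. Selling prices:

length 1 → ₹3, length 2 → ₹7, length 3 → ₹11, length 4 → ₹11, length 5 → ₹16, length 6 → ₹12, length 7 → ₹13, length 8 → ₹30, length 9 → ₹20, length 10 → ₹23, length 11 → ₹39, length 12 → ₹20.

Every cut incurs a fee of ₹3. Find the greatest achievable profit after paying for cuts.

Consider every possible first cut. v[k] is the best of p[i]+v[k−i] over all sellable i≤k, charging 3 whenever i<k.
v[1] = 3
v[2] = 7
v[3] = 11
v[4] = 11  (first piece 1, then v[3]=11)
v[5] = 16
v[6] = 19  (first piece 3, then v[3]=11)
v[7] = 20  (first piece 2, then v[5]=16)
v[8] = 30
v[9] = 30  (first piece 1, then v[8]=30)
v[10] = 34  (first piece 2, then v[8]=30)
v[11] = 39
v[12] = 39  (first piece 1, then v[11]=39)
One optimal plan: pieces 11 + 1 (1 cut) → ₹42 − ₹3 = ₹39.

39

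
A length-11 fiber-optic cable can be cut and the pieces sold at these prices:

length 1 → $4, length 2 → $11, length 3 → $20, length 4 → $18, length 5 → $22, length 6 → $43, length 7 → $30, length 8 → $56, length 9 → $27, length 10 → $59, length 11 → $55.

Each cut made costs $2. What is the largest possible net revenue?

74

Consider every possible first cut. r[k] is the best of p[i]+r[k−i] over all sellable i≤k, charging 2 whenever i<k.
r[1] = 4
r[2] = 11
r[3] = 20
r[4] = 22  (first piece 1, then r[3]=20)
r[5] = 29  (first piece 2, then r[3]=20)
r[6] = 43
r[7] = 45  (first piece 1, then r[6]=43)
r[8] = 56
r[9] = 61  (first piece 3, then r[6]=43)
r[10] = 65  (first piece 2, then r[8]=56)
r[11] = 74  (first piece 3, then r[8]=56)
One optimal plan: pieces 8 + 3 (1 cut) → $76 − $2 = $74.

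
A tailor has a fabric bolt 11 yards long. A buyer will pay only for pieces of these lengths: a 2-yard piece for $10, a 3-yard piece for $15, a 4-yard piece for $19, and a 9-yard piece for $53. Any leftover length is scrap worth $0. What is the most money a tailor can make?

Let r[k] be the best obtainable value from length k. For each k, try every first piece i and keep the best of price[i] + r[k−i].
r[1] = 0
r[2] = 10
r[3] = 15
r[4] = 20  (first piece 2, then r[2]=10)
r[5] = 25  (first piece 2, then r[3]=15)
r[6] = 30  (first piece 2, then r[4]=20)
r[7] = 35  (first piece 2, then r[5]=25)
r[8] = 40  (first piece 2, then r[6]=30)
r[9] = 53
r[10] = 53
r[11] = 63  (first piece 2, then r[9]=53)
One optimal cutting: 9 + 2 → $63.

63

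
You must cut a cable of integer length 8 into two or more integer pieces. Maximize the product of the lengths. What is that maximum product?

Define g[k] = max over 1≤i<k of i · max(k−i, g[k−i]); the inner max lets the remainder stay uncut if that's better.
g[2] = 1×max(1,0) = 1×1 = 1
g[3] = max(1×2, 2×1) = 2
g[4] = max(1×3, 2×2, 3×1) = 4
g[5] = max(1×4, 2×3, 3×2, 4×1) = 6
g[6] = max(1×6, 2×4, 3×3, 4×2, 5×1) = 9
g[7] = max(1×9, 2×6, 3×4, 4×3, 5×2, 6×1) = 12
g[8] = max(1×12, 2×9, 3×6, …, 6×2, 7×1) = 18
One optimal split: 3 + 3 + 2; product 3×3×2 = 18.

18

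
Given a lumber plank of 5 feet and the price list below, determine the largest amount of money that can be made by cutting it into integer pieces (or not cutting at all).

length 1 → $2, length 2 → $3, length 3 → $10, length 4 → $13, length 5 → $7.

Let r[k] be the best obtainable value from length k. For each k, try every first piece i and keep the best of price[i] + r[k−i].
r[1] = 2
r[2] = 4  (first piece 1, then r[1]=2)
r[3] = 10
r[4] = 13
r[5] = 15  (first piece 1, then r[4]=13)
One optimal cutting: 4 + 1 → $13 + $2 = $15.

15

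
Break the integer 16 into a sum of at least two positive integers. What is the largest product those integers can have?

Define m[k] = max over 1≤i<k of i · max(k−i, m[k−i]); the inner max lets the remainder stay uncut if that's better.
Small cases: m[2]=1, m[3]=2, m[4]=4, m[5]=6, m[6]=9, m[7]=12, m[8]=18, m[9]=27.
m[10] = max(1*27, 2*18, 3*12, …, 8*2, 9*1) = 36
m[11] = max(1*36, 2*27, 3*18, …, 9*2, 10*1) = 54
m[12] = max(1*54, 2*36, 3*27, …, 10*2, 11*1) = 81
m[13] = max(1*81, 2*54, 3*36, …, 11*2, 12*1) = 108
m[14] = max(1*108, 2*81, 3*54, …, 12*2, 13*1) = 162
m[15] = max(1*162, 2*108, 3*81, …, 13*2, 14*1) = 243
m[16] = max(1*243, 2*162, 3*108, …, 14*2, 15*1) = 324
One optimal split: 3 + 3 + 3 + 3 + 2 + 2; product 3*3*3*3*2*2 = 324.

324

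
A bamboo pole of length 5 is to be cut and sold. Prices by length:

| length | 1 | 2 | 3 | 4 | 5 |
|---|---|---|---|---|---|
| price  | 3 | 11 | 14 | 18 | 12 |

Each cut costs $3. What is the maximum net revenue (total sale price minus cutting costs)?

Consider every possible first cut. net[k] is the best of p[i]+net[k−i] over all sellable i≤k, charging 3 whenever i<k.
net[1] = 3
net[2] = max(3+3-3, 11+0) = 11
net[3] = max(3+11-3, 11+3-3, 14+0) = 14
net[4] = max(3+14-3, 11+11-3, 14+3-3, 18+0) = 19
net[5] = max(3+19-3, 11+14-3, 14+11-3, 18+3-3, 12+0) = 22
One optimal plan: pieces 3 + 2 (1 cut) → $25 − $3 = $22.

22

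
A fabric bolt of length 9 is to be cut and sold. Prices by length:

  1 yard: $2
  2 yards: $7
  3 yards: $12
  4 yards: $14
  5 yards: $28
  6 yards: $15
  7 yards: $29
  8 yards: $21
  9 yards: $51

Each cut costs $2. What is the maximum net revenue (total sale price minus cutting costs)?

Consider every possible first cut. r[k] is the best of p[i]+r[k−i] over all sellable i≤k, charging 2 whenever i<k.
r[1] = 2
r[2] = max(2+2-2, 7+0) = 7
r[3] = max(2+7-2, 7+2-2, 12+0) = 12
r[4] = max(2+12-2, 7+7-2, 12+2-2, 14+0) = 14
r[5] = max(2+14-2, 7+12-2, 12+7-2, 14+2-2, 28+0) = 28
r[6] = max(2+28-2, 7+14-2, 12+12-2, 14+7-2, 28+2-2, 15+0) = 28
r[7] = max(2+28-2, 7+28-2, 12+14-2, …, 15+2-2, 29+0) = 33
r[8] = max(2+33-2, 7+28-2, 12+28-2, …, 29+2-2, 21+0) = 38
r[9] = max(2+38-2, 7+33-2, 12+28-2, …, 21+2-2, 51+0) = 51
Best is to make no cuts and sell whole for $51.

51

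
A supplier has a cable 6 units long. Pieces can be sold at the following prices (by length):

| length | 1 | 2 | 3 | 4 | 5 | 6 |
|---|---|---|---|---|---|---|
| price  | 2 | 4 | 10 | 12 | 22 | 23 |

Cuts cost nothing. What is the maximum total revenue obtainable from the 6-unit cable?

24

Build R[k] bottom-up: R[k] = max over allowed piece i of (p[i] + R[k−i]).
R[1] = 2
R[2] = 4  (first piece 1, then R[1]=2)
R[3] = 10
R[4] = 12  (first piece 1, then R[3]=10)
R[5] = 22
R[6] = 24  (first piece 1, then R[5]=22)
One optimal cutting: 5 + 1 → 22 + 2 = 24.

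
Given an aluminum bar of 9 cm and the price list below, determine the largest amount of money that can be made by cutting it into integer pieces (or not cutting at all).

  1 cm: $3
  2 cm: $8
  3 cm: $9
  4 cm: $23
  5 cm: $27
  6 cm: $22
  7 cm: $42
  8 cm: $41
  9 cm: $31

Let r[k] be the best obtainable value from length k. For each k, try every first piece i and keep the best of price[i] + r[k−i].
r[1] = 3
r[2] = 8
r[3] = 11  (first piece 1, then r[2]=8)
r[4] = 23
r[5] = 27
r[6] = 31  (first piece 2, then r[4]=23)
r[7] = 42
r[8] = 46  (first piece 4, then r[4]=23)
r[9] = 50  (first piece 2, then r[7]=42)
One optimal cutting: 7 + 2 → $42 + $8 = $50.

50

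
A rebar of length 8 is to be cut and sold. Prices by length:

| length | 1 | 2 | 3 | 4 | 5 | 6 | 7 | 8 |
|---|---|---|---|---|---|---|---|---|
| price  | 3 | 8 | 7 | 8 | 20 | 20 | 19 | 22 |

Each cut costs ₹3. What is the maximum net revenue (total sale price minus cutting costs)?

Consider every possible first cut. net[k] is the best of p[i]+net[k−i] over all sellable i≤k, charging 3 whenever i<k.
net[1] = 3
net[2] = max(3+3-3, 8+0) = 8
net[3] = max(3+8-3, 8+3-3, 7+0) = 8
net[4] = max(3+8-3, 8+8-3, 7+3-3, 8+0) = 13
net[5] = max(3+13-3, 8+8-3, 7+8-3, 8+3-3, 20+0) = 20
net[6] = max(3+20-3, 8+13-3, 7+8-3, 8+8-3, 20+3-3, 20+0) = 20
net[7] = max(3+20-3, 8+20-3, 7+13-3, …, 20+3-3, 19+0) = 25
net[8] = max(3+25-3, 8+20-3, 7+20-3, …, 19+3-3, 22+0) = 25
One optimal plan: pieces 5 + 2 + 1 (2 cuts) → ₹31 − ₹6 = ₹25.

25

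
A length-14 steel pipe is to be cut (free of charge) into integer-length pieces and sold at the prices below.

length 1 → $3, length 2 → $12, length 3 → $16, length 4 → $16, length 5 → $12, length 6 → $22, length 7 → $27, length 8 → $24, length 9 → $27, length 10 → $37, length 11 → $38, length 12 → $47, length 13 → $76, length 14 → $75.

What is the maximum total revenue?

Let r[k] be the best obtainable value from length k. For each k, try every first piece i and keep the best of price[i] + r[k−i].
r[1] = 3
r[2] = max(3+3, 12+0) = 12
r[3] = max(3+12, 12+3, 16+0) = 16
r[4] = max(3+16, 12+12, 16+3, 16+0) = 24
r[5] = max(3+24, 12+16, 16+12, 16+3, 12+0) = 28
r[6] = max(3+28, 12+24, 16+16, 16+12, 12+3, 22+0) = 36
r[7] = max(3+36, 12+28, 16+24, …, 22+3, 27+0) = 40
r[8] = max(3+40, 12+36, 16+28, …, 27+3, 24+0) = 48
r[9] = max(3+48, 12+40, 16+36, …, 24+3, 27+0) = 52
r[10] = max(3+52, 12+48, 16+40, …, 27+3, 37+0) = 60
r[11] = max(3+60, 12+52, 16+48, …, 37+3, 38+0) = 64
r[12] = max(3+64, 12+60, 16+52, …, 38+3, 47+0) = 72
r[13] = max(3+72, 12+64, 16+60, …, 47+3, 76+0) = 76
r[14] = max(3+76, 12+72, 16+64, …, 76+3, 75+0) = 84
One optimal cutting: 2 + 2 + 2 + 2 + 2 + 2 + 2 → $12 + $12 + $12 + $12 + $12 + $12 + $12 = $84.

84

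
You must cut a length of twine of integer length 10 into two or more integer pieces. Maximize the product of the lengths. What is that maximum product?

Fill f[k] for k=2..10: at each k try every first piece i and multiply by the better of (k−i) uncut or f[k−i].
Small cases: f[2]=1.
f[3] = 1*max(2,1) = 1*2 = 2
f[4] = 2*max(2,1) = 2*2 = 4
f[5] = 2*max(3,2) = 2*3 = 6
f[6] = 3*max(3,2) = 3*3 = 9
f[7] = 2*max(5,6) = 2*6 = 12
f[8] = 2*max(6,9) = 2*9 = 18
f[9] = 3*max(6,9) = 3*9 = 27
f[10] = 2*max(8,18) = 2*18 = 36
One optimal split: 3 + 3 + 2 + 2; product 3*3*2*2 = 36.

36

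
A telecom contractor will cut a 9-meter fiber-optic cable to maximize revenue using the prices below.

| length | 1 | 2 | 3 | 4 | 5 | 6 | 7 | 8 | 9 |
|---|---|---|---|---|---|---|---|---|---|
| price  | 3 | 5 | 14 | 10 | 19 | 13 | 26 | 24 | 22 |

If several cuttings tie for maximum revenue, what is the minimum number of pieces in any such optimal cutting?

Let r[k] be the best obtainable value from length k. For each k, try every first piece i and keep the best of price[i] + r[k−i].
r[1] = 3
r[2] = max(3+3, 5+0) = 6
r[3] = max(3+6, 5+3, 14+0) = 14
r[4] = max(3+14, 5+6, 14+3, 10+0) = 17
r[5] = max(3+17, 5+14, 14+6, 10+3, 19+0) = 20
r[6] = max(3+20, 5+17, 14+14, 10+6, 19+3, 13+0) = 28
r[7] = max(3+28, 5+20, 14+17, …, 13+3, 26+0) = 31
r[8] = max(3+31, 5+28, 14+20, …, 26+3, 24+0) = 34
r[9] = max(3+34, 5+31, 14+28, …, 24+3, 22+0) = 42
Maximum revenue is $42.
Now minimize piece count subject to staying optimal: for each k, pieces[k] = 1 + min over i with p[i]+r[k−i]=r[k] of pieces[k−i].
pieces[6] = 2
pieces[7] = 3
pieces[8] = 4
pieces[9] = 3

3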